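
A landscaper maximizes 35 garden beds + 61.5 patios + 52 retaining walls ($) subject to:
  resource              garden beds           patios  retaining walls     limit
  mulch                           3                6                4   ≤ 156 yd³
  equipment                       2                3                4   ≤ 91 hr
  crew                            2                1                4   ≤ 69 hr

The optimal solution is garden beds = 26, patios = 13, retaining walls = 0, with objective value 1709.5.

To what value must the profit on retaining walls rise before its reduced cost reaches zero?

At the optimum: mulch uses 156 of 156 (binding); equipment uses 91 of 91 (binding); crew uses 65 of 69 (slack = 4).
Slack constraints have shadow price 0 (complementary slackness).
The binding rows give the dual system: 3·y_mulch + 2·y_equipment = 35 and 6·y_mulch + 3·y_equipment = 61.5.
→ y_mulch = 6 and y_equipment = 8.5.
retaining walls enters the basis when its profit ≥ yᵀa₃ = 6·4 + 8.5·4 = 58.

58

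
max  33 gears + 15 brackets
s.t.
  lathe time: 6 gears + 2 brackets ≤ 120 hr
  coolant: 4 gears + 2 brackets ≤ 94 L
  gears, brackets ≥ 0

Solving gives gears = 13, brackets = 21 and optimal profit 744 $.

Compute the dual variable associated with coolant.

Check each constraint at x*: lathe time 120/120 (tight); coolant 94/94 (tight).
From A_Bᵀ y = c: 6·y_lathe time + 4·y_coolant = 33; 2·y_lathe time + 2·y_coolant = 15.
→ y_lathe time = 1.5 and y_coolant = 6.
Shadow price of coolant = 6.

6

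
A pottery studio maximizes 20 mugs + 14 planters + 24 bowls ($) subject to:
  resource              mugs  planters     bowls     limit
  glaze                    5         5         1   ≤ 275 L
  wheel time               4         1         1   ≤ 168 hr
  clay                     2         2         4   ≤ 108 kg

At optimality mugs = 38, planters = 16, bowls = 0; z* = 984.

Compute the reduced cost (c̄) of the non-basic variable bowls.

Check each constraint at x*: glaze 270/275 (slack 5); wheel time 168/168 (tight); clay 108/108 (tight).
By complementary slackness, y = 0 for the non-binding constraint.
From A_Bᵀ y = c: 4·y_wheel time + 2·y_clay = 20; 1·y_wheel time + 2·y_clay = 14.
→ y_wheel time = 2 and y_clay = 6.
Reduced cost of bowls: c₃ − yᵀa₃ = 24 − (2·1 + 6·4) = 24 − 26 = -2.

-2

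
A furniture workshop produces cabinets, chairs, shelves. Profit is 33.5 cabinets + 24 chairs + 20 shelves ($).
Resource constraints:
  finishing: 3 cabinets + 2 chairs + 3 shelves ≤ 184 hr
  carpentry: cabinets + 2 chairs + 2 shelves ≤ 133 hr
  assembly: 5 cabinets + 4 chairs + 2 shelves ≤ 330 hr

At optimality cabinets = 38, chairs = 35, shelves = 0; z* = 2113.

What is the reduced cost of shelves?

Binding: finishing and assembly. Non-binding: carpentry (25 unused).
By complementary slackness, y = 0 for the non-binding constraint.
Dual feasibility on the basic columns requires 3·y_finishing + 5·y_assembly = 33.5, 2·y_finishing + 4·y_assembly = 24.
This yields shadow prices y_finishing = 7, y_assembly = 2.5.
Reduced cost of shelves: c₃ − yᵀa₃ = 20 − (7·3 + 2.5·2) = 20 − 26 = -6.

-6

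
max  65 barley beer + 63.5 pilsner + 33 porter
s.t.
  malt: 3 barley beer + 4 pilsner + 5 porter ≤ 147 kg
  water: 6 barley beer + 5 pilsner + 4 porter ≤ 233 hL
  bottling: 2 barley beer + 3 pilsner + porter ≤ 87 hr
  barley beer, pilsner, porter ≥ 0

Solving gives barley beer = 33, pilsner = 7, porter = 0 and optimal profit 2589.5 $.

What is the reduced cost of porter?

Check each constraint at x*: malt 127/147 (slack 20); water 233/233 (tight); bottling 87/87 (tight).
Since malt is not tight, its dual is 0.
From A_Bᵀ y = c: 6·y_water + 2·y_bottling = 65; 5·y_water + 3·y_bottling = 63.5.
This yields shadow prices y_water = 8.5, y_bottling = 7.
Reduced cost of porter: c₃ − yᵀa₃ = 33 − (8.5·4 + 7·1) = 33 − 41 = -8.

-8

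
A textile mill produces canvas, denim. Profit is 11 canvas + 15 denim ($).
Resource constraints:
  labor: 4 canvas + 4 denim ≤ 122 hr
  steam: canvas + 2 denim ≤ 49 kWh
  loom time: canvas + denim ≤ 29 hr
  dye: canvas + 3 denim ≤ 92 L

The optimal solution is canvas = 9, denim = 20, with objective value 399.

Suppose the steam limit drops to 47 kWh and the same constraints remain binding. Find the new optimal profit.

391

At the optimum: labor uses 116 of 122 (slack = 6); steam uses 49 of 49 (binding); loom time uses 29 of 29 (binding); dye uses 69 of 92 (slack = 23).
By complementary slackness, y = 0 for the non-binding constraints.
From A_Bᵀ y = c: 1·y_steam + 1·y_loom time = 11; 2·y_steam + 1·y_loom time = 15.
→ y_steam = 4 and y_loom time = 7.
Δz = y_steam·Δb = 4 × (-2) = -8, so new z* = 399 − 8 = 391.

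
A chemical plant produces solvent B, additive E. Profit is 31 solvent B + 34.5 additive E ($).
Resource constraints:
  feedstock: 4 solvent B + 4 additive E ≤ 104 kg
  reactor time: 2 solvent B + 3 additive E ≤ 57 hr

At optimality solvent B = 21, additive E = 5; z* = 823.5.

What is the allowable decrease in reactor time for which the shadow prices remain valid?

Binding constraints: feedstock, reactor time. The basis is B = [[4,4],[2,3]] with det 4.
Per unit decrease in reactor time, x* moves by d = (1, -1).
The basis stays optimal until additive E reaches 0; allowable decrease = 5 hr.

5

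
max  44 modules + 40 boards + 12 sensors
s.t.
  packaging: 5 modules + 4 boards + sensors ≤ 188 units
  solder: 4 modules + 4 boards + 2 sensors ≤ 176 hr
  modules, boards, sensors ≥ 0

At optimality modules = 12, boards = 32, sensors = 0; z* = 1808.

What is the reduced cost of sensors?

-4

Check each constraint at x*: packaging 188/188 (tight); solder 176/176 (tight).
The binding rows give the dual system: 5·y_packaging + 4·y_solder = 44 and 4·y_packaging + 4·y_solder = 40.
Solving: y_packaging = 4, y_solder = 6.
Reduced cost of sensors: c₃ − yᵀa₃ = 12 − (4·1 + 6·2) = 12 − 16 = -4.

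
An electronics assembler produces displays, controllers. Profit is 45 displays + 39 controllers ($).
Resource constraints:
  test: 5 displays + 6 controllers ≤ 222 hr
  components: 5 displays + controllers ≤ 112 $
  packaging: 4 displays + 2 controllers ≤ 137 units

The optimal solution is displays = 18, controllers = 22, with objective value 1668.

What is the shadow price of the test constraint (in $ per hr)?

Check each constraint at x*: test 222/222 (tight); components 112/112 (tight); packaging 116/137 (slack 21).
Since packaging is not tight, its dual is 0.
The binding rows give the dual system: 5·y_test + 5·y_components = 45 and 6·y_test + 1·y_components = 39.
Solving: y_test = 6, y_components = 3.
Shadow price of test = 6.

6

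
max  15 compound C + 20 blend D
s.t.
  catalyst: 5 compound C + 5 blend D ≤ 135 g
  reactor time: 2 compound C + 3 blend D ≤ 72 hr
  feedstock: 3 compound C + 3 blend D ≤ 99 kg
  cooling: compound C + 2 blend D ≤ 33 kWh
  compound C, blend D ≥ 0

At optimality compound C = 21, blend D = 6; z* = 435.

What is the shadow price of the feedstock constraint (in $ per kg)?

Binding: catalyst and cooling. Non-binding: reactor time (12 unused), feedstock (18 unused).
Slack constraints have shadow price 0 (complementary slackness).
From A_Bᵀ y = c: 5·y_catalyst + 1·y_cooling = 15; 5·y_catalyst + 2·y_cooling = 20.
→ y_catalyst = 2 and y_cooling = 5.
Shadow price of feedstock = 0.

0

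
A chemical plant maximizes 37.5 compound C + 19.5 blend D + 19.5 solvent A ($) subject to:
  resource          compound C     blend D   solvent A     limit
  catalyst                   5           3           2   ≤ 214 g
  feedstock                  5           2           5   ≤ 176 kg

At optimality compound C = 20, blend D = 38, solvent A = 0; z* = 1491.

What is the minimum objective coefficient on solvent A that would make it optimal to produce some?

24

Both catalyst and feedstock are binding at x*.
Dual feasibility on the basic columns requires 5·y_catalyst + 5·y_feedstock = 37.5, 3·y_catalyst + 2·y_feedstock = 19.5.
This yields shadow prices y_catalyst = 4.5, y_feedstock = 3.
solvent A enters the basis when its profit ≥ yᵀa₃ = 4.5·2 + 3·5 = 24.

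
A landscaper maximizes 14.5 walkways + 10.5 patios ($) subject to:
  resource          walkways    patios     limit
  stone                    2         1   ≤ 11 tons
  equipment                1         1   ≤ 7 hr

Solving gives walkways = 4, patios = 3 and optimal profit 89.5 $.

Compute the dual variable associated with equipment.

Both stone and equipment are binding at x*.
Dual feasibility on the basic columns requires 2·y_stone + 1·y_equipment = 14.5, 1·y_stone + 1·y_equipment = 10.5.
Solving: y_stone = 4, y_equipment = 6.5.
Shadow price of equipment = 6.5.

6.5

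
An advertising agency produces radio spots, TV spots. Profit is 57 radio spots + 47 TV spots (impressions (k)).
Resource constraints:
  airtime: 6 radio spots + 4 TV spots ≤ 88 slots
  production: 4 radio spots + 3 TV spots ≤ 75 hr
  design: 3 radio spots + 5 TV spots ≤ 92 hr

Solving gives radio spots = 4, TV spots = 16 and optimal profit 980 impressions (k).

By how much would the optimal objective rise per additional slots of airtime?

At the optimum: airtime uses 88 of 88 (binding); production uses 64 of 75 (slack = 11); design uses 92 of 92 (binding).
Since production is not tight, its dual is 0.
Dual feasibility on the basic columns requires 6·y_airtime + 3·y_design = 57, 4·y_airtime + 5·y_design = 47.
→ y_airtime = 8 and y_design = 3.
Shadow price of airtime = 8.

8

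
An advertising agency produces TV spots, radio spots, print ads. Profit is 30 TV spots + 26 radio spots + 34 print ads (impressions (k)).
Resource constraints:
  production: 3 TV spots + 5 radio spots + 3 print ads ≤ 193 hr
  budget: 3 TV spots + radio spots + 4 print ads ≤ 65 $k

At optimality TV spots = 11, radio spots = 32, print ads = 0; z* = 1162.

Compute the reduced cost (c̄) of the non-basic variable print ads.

Check each constraint at x*: production 193/193 (tight); budget 65/65 (tight).
Dual feasibility on the basic columns requires 3·y_production + 3·y_budget = 30, 5·y_production + 1·y_budget = 26.
→ y_production = 4 and y_budget = 6.
Reduced cost of print ads: c₃ − yᵀa₃ = 34 − (4·3 + 6·4) = 34 − 36 = -2.

-2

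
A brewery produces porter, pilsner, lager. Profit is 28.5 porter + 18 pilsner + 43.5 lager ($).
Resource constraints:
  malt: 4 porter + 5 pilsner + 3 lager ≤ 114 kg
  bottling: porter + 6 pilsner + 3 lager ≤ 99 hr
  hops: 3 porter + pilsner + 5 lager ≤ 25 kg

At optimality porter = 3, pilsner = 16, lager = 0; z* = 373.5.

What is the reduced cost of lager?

Binding: bottling and hops. Non-binding: malt (22 unused).
Slack constraints have shadow price 0 (complementary slackness).
From A_Bᵀ y = c: 1·y_bottling + 3·y_hops = 28.5; 6·y_bottling + 1·y_hops = 18.
This yields shadow prices y_bottling = 1.5, y_hops = 9.
Reduced cost of lager: c₃ − yᵀa₃ = 43.5 − (1.5·3 + 9·5) = 43.5 − 49.5 = -6.

-6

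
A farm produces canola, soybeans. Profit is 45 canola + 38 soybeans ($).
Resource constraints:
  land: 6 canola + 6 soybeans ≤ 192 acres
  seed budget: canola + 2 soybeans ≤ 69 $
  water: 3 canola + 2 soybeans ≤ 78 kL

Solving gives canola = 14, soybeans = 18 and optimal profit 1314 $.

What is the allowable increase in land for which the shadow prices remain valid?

Binding constraints: land, water. The basis is B = [[6,6],[3,2]] with det -6.
Per unit increase in land, x* moves by d = (-0.3333, 0.5).
The basis stays optimal until seed budget becomes binding; allowable increase = 28.5 acres.

28.5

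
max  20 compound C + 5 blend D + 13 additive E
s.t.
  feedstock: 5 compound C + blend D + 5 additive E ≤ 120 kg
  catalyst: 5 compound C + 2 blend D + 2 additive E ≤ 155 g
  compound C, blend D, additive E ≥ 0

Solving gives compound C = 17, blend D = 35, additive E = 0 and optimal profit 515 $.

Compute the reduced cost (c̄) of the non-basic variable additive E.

At the optimum: feedstock uses 120 of 120 (binding); catalyst uses 155 of 155 (binding).
The binding rows give the dual system: 5·y_feedstock + 5·y_catalyst = 20 and 1·y_feedstock + 2·y_catalyst = 5.
This yields shadow prices y_feedstock = 3, y_catalyst = 1.
Reduced cost of additive E: c₃ − yᵀa₃ = 13 − (3·5 + 1·2) = 13 − 17 = -4.

-4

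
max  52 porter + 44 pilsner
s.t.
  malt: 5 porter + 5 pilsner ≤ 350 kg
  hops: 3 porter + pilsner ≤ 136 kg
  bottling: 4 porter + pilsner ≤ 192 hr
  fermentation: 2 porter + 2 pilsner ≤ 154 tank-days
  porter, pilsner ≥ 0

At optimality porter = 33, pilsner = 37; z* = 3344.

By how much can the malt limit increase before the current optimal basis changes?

35

Binding constraints: malt, hops. The basis is B = [[5,5],[3,1]] with det -10.
Per unit increase in malt, x* moves by d = (-0.1, 0.3).
The basis stays optimal until fermentation becomes binding; allowable increase = 35 kg.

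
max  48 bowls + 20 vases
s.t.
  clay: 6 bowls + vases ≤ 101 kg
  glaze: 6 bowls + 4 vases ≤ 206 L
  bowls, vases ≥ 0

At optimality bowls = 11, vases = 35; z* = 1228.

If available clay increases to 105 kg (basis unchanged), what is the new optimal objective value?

Check each constraint at x*: clay 101/101 (tight); glaze 206/206 (tight).
Dual feasibility on the basic columns requires 6·y_clay + 6·y_glaze = 48, 1·y_clay + 4·y_glaze = 20.
→ y_clay = 4 and y_glaze = 4.
Δz = y_clay·Δb = 4 × (4) = 16, so new z* = 1228 + 16 = 1244.

1244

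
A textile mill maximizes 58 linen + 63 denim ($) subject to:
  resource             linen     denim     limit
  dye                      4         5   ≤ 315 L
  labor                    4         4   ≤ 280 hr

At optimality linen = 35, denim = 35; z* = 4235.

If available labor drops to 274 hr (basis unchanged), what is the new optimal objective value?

Both dye and labor are binding at x*.
Dual feasibility on the basic columns requires 4·y_dye + 4·y_labor = 58, 5·y_dye + 4·y_labor = 63.
This yields shadow prices y_dye = 5, y_labor = 9.5.
Δz = y_labor·Δb = 9.5 × (-6) = -57, so new z* = 4235 − 57 = 4178.

4178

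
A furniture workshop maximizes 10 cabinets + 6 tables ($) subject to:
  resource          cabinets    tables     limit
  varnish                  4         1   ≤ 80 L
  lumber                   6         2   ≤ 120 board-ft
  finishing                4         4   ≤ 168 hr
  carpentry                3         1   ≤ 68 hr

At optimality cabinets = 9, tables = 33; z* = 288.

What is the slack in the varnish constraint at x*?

11

varnish used = 4·9 + 1·33 = 69; slack = 80 − 69 = 11.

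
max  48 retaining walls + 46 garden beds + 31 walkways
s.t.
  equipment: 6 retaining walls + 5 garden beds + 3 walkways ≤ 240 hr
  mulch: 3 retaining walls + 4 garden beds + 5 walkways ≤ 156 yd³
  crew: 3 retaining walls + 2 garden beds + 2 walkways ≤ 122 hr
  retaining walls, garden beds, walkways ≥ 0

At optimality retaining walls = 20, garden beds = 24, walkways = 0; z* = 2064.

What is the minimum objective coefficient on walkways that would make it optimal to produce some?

38

At the optimum: equipment uses 240 of 240 (binding); mulch uses 156 of 156 (binding); crew uses 108 of 122 (slack = 14).
Since crew is not tight, its dual is 0.
From A_Bᵀ y = c: 6·y_equipment + 3·y_mulch = 48; 5·y_equipment + 4·y_mulch = 46.
→ y_equipment = 6 and y_mulch = 4.
walkways enters the basis when its profit ≥ yᵀa₃ = 6·3 + 4·5 = 38.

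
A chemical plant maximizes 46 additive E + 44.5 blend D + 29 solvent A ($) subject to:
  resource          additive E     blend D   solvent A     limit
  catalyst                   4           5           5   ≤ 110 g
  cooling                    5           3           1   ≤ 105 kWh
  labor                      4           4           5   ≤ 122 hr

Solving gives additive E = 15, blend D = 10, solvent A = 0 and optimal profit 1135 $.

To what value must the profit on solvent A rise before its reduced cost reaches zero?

Check each constraint at x*: catalyst 110/110 (tight); cooling 105/105 (tight); labor 100/122 (slack 22).
By complementary slackness, y = 0 for the non-binding constraint.
Dual feasibility on the basic columns requires 4·y_catalyst + 5·y_cooling = 46, 5·y_catalyst + 3·y_cooling = 44.5.
This yields shadow prices y_catalyst = 6.5, y_cooling = 4.
solvent A enters the basis when its profit ≥ yᵀa₃ = 6.5·5 + 4·1 = 36.5.

36.5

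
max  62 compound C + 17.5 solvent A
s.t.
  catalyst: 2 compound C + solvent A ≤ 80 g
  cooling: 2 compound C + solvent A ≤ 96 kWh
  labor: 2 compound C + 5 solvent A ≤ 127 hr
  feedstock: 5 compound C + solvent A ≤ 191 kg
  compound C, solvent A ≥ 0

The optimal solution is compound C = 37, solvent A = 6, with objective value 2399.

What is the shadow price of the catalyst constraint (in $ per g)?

8.5

At the optimum: catalyst uses 80 of 80 (binding); cooling uses 80 of 96 (slack = 16); labor uses 104 of 127 (slack = 23); feedstock uses 191 of 191 (binding).
By complementary slackness, y = 0 for the non-binding constraints.
The binding rows give the dual system: 2·y_catalyst + 5·y_feedstock = 62 and 1·y_catalyst + 1·y_feedstock = 17.5.
This yields shadow prices y_catalyst = 8.5, y_feedstock = 9.
Shadow price of catalyst = 8.5.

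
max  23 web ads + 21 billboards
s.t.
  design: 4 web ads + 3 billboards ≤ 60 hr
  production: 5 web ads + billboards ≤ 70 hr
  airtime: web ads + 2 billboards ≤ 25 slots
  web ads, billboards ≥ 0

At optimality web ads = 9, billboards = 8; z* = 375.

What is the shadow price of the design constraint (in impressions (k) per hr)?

5

At the optimum: design uses 60 of 60 (binding); production uses 53 of 70 (slack = 17); airtime uses 25 of 25 (binding).
Since production is not tight, its dual is 0.
Dual feasibility on the basic columns requires 4·y_design + 1·y_airtime = 23, 3·y_design + 2·y_airtime = 21.
→ y_design = 5 and y_airtime = 3.
Shadow price of design = 5.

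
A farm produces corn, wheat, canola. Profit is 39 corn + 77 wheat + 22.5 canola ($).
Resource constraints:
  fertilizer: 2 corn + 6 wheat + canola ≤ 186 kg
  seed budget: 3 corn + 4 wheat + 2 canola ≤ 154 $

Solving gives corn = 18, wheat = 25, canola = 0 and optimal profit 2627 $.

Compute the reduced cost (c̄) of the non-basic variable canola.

Check each constraint at x*: fertilizer 186/186 (tight); seed budget 154/154 (tight).
The binding rows give the dual system: 2·y_fertilizer + 3·y_seed budget = 39 and 6·y_fertilizer + 4·y_seed budget = 77.
This yields shadow prices y_fertilizer = 7.5, y_seed budget = 8.
Reduced cost of canola: c₃ − yᵀa₃ = 22.5 − (7.5·1 + 8·2) = 22.5 − 23.5 = -1.

-1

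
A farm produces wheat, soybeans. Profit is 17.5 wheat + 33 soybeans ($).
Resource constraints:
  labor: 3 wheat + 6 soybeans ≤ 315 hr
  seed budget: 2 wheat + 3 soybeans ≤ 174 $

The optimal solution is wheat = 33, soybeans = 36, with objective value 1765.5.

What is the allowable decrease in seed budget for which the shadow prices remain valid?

16.5

Binding constraints: labor, seed budget. The basis is B = [[3,6],[2,3]] with det -3.
Per unit decrease in seed budget, x* moves by d = (-2, 1).
The basis stays optimal until wheat reaches 0; allowable decrease = 16.5 $.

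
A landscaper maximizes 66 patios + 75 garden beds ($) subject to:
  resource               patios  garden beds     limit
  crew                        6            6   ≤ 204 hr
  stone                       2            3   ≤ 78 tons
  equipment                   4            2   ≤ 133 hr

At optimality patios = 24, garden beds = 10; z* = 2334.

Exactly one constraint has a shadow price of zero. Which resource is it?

crew: 204/204 (binding)
stone: 78/78 (binding)
equipment: 116/133 (slack 17)
By complementary slackness, a constraint with positive slack has shadow price 0 → equipment.

equipment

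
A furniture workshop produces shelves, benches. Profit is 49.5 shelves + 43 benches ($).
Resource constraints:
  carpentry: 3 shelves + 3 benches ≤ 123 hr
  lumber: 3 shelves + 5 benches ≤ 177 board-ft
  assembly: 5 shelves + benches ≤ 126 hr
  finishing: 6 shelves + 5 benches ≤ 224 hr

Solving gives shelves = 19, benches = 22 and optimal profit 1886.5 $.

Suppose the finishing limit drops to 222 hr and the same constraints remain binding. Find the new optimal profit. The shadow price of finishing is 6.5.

Δb = -2, so new z* = 1886.5 + (6.5)·(-2) = 1886.5 − 13 = 1873.5.

1873.5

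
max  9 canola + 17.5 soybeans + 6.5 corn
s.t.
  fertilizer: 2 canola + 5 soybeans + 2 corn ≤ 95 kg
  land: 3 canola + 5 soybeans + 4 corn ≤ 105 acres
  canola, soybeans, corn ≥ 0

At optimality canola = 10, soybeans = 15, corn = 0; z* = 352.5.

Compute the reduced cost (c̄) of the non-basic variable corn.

At the optimum: fertilizer uses 95 of 95 (binding); land uses 105 of 105 (binding).
From A_Bᵀ y = c: 2·y_fertilizer + 3·y_land = 9; 5·y_fertilizer + 5·y_land = 17.5.
Solving: y_fertilizer = 1.5, y_land = 2.
Reduced cost of corn: c₃ − yᵀa₃ = 6.5 − (1.5·2 + 2·4) = 6.5 − 11 = -4.5.

-4.5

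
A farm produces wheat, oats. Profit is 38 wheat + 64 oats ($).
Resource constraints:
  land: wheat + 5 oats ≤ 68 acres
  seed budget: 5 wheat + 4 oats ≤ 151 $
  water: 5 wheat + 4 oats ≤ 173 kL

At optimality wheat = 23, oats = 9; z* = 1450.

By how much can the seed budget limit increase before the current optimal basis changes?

Binding constraints: land, seed budget. The basis is B = [[1,5],[5,4]] with det -21.
Per unit increase in seed budget, x* moves by d = (0.2381, -0.0476).
The basis stays optimal until water becomes binding; allowable increase = 22 $.

22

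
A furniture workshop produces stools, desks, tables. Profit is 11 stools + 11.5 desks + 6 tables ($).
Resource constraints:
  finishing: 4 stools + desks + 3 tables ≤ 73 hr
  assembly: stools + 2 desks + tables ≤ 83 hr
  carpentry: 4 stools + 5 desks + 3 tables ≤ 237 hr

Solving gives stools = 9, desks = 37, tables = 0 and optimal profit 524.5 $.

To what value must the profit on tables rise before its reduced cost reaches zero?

At the optimum: finishing uses 73 of 73 (binding); assembly uses 83 of 83 (binding); carpentry uses 221 of 237 (slack = 16).
By complementary slackness, y = 0 for the non-binding constraint.
From A_Bᵀ y = c: 4·y_finishing + 1·y_assembly = 11; 1·y_finishing + 2·y_assembly = 11.5.
This yields shadow prices y_finishing = 1.5, y_assembly = 5.
tables enters the basis when its profit ≥ yᵀa₃ = 1.5·3 + 5·1 = 9.5.

9.5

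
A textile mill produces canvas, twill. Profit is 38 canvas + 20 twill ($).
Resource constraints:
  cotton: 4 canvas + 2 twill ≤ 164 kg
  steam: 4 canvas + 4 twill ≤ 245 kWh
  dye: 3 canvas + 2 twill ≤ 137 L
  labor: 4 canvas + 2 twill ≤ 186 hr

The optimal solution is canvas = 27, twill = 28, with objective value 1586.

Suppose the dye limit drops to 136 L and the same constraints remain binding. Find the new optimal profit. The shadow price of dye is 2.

1584

Δb = -1, so new z* = 1586 + (2)·(-1) = 1586 − 2 = 1584.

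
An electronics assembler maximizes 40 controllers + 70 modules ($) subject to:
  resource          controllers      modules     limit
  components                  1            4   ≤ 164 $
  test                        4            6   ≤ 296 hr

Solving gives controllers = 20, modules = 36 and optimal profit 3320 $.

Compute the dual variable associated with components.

At the optimum: components uses 164 of 164 (binding); test uses 296 of 296 (binding).
Dual feasibility on the basic columns requires 1·y_components + 4·y_test = 40, 4·y_components + 6·y_test = 70.
This yields shadow prices y_components = 4, y_test = 9.
Shadow price of components = 4.

4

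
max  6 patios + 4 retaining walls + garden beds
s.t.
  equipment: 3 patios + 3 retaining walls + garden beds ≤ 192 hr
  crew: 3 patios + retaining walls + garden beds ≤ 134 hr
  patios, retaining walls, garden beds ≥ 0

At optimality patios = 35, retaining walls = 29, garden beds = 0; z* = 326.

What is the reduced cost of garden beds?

Both equipment and crew are binding at x*.
Dual feasibility on the basic columns requires 3·y_equipment + 3·y_crew = 6, 3·y_equipment + 1·y_crew = 4.
This yields shadow prices y_equipment = 1, y_crew = 1.
Reduced cost of garden beds: c₃ − yᵀa₃ = 1 − (1·1 + 1·1) = 1 − 2 = -1.

-1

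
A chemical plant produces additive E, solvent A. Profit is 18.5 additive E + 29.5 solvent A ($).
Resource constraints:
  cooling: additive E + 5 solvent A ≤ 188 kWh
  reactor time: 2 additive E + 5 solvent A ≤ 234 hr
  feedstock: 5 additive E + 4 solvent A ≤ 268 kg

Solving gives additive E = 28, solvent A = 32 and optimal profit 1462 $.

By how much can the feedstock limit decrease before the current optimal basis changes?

Binding constraints: cooling, feedstock. The basis is B = [[1,5],[5,4]] with det -21.
Per unit decrease in feedstock, x* moves by d = (-0.2381, 0.0476).
The basis stays optimal until additive E reaches 0; allowable decrease = 117.6 kg.

117.6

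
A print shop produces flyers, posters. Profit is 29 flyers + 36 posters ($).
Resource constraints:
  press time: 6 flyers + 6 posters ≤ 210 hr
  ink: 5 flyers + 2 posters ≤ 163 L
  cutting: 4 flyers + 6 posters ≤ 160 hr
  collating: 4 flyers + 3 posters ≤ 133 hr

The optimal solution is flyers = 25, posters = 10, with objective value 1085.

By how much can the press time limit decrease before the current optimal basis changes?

50

Binding constraints: press time, cutting. The basis is B = [[6,6],[4,6]] with det 12.
Per unit decrease in press time, x* moves by d = (-0.5, 0.3333).
The basis stays optimal until flyers reaches 0; allowable decrease = 50 hr.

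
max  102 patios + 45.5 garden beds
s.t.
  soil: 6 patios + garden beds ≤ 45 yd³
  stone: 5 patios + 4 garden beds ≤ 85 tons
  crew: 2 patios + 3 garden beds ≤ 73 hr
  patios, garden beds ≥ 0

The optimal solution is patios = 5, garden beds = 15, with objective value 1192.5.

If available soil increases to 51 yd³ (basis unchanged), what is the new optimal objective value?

1249.5

Check each constraint at x*: soil 45/45 (tight); stone 85/85 (tight); crew 55/73 (slack 18).
By complementary slackness, y = 0 for the non-binding constraint.
Dual feasibility on the basic columns requires 6·y_soil + 5·y_stone = 102, 1·y_soil + 4·y_stone = 45.5.
→ y_soil = 9.5 and y_stone = 9.
Δz = y_soil·Δb = 9.5 × (6) = 57, so new z* = 1192.5 + 57 = 1249.5.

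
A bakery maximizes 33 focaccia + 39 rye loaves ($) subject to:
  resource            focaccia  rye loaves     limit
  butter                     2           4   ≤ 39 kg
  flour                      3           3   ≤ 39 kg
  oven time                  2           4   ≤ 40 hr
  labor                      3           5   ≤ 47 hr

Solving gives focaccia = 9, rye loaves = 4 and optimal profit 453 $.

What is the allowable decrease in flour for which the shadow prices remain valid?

10.8

Binding constraints: flour, labor. The basis is B = [[3,3],[3,5]] with det 6.
Per unit decrease in flour, x* moves by d = (-0.8333, 0.5).
The basis stays optimal until focaccia reaches 0; allowable decrease = 10.8 kg.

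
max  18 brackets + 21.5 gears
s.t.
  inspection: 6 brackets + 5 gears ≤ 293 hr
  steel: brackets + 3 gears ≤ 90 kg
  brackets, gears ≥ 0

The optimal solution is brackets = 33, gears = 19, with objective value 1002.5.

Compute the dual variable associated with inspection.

2.5

Check each constraint at x*: inspection 293/293 (tight); steel 90/90 (tight).
From A_Bᵀ y = c: 6·y_inspection + 1·y_steel = 18; 5·y_inspection + 3·y_steel = 21.5.
Solving: y_inspection = 2.5, y_steel = 3.
Shadow price of inspection = 2.5.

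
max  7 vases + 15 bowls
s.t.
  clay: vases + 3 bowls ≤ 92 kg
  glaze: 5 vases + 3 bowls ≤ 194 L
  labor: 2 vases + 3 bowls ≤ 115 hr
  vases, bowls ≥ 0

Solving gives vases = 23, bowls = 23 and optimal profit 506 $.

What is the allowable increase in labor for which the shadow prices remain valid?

2.5

Binding constraints: clay, labor. The basis is B = [[1,3],[2,3]] with det -3.
Per unit increase in labor, x* moves by d = (1, -0.3333).
The basis stays optimal until glaze becomes binding; allowable increase = 2.5 hr.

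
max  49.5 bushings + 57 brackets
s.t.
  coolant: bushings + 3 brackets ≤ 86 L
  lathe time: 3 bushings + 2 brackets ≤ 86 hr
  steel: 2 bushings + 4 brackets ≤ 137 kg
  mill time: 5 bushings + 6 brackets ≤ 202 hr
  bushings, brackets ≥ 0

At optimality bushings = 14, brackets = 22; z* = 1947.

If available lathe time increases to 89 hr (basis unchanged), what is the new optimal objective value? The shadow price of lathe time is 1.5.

Δb = 3, so new z* = 1947 + (1.5)·(3) = 1947 + 4.5 = 1951.5.

1951.5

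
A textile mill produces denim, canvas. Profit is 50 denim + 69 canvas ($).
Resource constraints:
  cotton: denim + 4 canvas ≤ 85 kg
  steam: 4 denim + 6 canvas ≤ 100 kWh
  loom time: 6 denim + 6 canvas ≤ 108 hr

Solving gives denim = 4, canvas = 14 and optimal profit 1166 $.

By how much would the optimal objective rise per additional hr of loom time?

Binding: steam and loom time. Non-binding: cotton (25 unused).
Since cotton is not tight, its dual is 0.
The binding rows give the dual system: 4·y_steam + 6·y_loom time = 50 and 6·y_steam + 6·y_loom time = 69.
→ y_steam = 9.5 and y_loom time = 2.
Shadow price of loom time = 2.

2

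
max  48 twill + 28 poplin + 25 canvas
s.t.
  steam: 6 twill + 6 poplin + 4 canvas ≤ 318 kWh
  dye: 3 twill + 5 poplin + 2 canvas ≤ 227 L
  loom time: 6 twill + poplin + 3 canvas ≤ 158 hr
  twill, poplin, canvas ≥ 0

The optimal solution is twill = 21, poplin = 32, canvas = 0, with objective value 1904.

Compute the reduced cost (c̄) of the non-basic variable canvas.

-3

Check each constraint at x*: steam 318/318 (tight); dye 223/227 (slack 4); loom time 158/158 (tight).
By complementary slackness, y = 0 for the non-binding constraint.
Dual feasibility on the basic columns requires 6·y_steam + 6·y_loom time = 48, 6·y_steam + 1·y_loom time = 28.
This yields shadow prices y_steam = 4, y_loom time = 4.
Reduced cost of canvas: c₃ − yᵀa₃ = 25 − (4·4 + 4·3) = 25 − 28 = -3.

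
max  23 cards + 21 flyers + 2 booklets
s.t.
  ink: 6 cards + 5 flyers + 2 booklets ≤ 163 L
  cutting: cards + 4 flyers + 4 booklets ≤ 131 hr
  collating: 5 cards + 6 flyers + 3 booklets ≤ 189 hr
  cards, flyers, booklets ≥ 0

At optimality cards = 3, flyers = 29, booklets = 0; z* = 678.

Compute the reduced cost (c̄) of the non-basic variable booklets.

At the optimum: ink uses 163 of 163 (binding); cutting uses 119 of 131 (slack = 12); collating uses 189 of 189 (binding).
Since cutting is not tight, its dual is 0.
Dual feasibility on the basic columns requires 6·y_ink + 5·y_collating = 23, 5·y_ink + 6·y_collating = 21.
This yields shadow prices y_ink = 3, y_collating = 1.
Reduced cost of booklets: c₃ − yᵀa₃ = 2 − (3·2 + 1·3) = 2 − 9 = -7.

-7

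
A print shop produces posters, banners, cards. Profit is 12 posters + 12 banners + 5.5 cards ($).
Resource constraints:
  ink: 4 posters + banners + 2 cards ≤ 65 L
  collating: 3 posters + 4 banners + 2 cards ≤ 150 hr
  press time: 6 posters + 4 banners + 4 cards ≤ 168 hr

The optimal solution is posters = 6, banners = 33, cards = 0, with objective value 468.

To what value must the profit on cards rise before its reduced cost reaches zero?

8

At the optimum: ink uses 57 of 65 (slack = 8); collating uses 150 of 150 (binding); press time uses 168 of 168 (binding).
Slack constraints have shadow price 0 (complementary slackness).
Dual feasibility on the basic columns requires 3·y_collating + 6·y_press time = 12, 4·y_collating + 4·y_press time = 12.
→ y_collating = 2 and y_press time = 1.
cards enters the basis when its profit ≥ yᵀa₃ = 2·2 + 1·4 = 8.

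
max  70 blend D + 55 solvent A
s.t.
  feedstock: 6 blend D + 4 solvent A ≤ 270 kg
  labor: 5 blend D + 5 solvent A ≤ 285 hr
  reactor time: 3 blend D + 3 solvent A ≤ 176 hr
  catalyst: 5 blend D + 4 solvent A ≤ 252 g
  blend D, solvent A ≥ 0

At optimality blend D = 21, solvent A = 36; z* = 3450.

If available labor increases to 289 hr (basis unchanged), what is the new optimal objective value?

Binding: feedstock and labor. Non-binding: reactor time (5 unused), catalyst (3 unused).
Slack constraints have shadow price 0 (complementary slackness).
Dual feasibility on the basic columns requires 6·y_feedstock + 5·y_labor = 70, 4·y_feedstock + 5·y_labor = 55.
→ y_feedstock = 7.5 and y_labor = 5.
Δz = y_labor·Δb = 5 × (4) = 20, so new z* = 3450 + 20 = 3470.

3470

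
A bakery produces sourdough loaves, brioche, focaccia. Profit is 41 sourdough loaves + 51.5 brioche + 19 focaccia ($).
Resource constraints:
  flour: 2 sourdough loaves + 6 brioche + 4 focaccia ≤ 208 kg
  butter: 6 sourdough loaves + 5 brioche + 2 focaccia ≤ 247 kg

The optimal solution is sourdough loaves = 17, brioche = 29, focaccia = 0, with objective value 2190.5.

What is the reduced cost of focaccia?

At the optimum: flour uses 208 of 208 (binding); butter uses 247 of 247 (binding).
From A_Bᵀ y = c: 2·y_flour + 6·y_butter = 41; 6·y_flour + 5·y_butter = 51.5.
Solving: y_flour = 4, y_butter = 5.5.
Reduced cost of focaccia: c₃ − yᵀa₃ = 19 − (4·4 + 5.5·2) = 19 − 27 = -8.

-8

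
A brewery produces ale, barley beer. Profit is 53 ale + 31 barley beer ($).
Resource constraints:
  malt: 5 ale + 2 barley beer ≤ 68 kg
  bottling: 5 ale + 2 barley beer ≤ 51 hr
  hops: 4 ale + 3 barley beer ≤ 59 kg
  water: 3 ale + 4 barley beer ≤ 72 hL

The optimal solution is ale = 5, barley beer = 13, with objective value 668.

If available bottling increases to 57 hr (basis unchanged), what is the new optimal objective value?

At the optimum: malt uses 51 of 68 (slack = 17); bottling uses 51 of 51 (binding); hops uses 59 of 59 (binding); water uses 67 of 72 (slack = 5).
Since malt, water are not tight, their duals are 0.
The binding rows give the dual system: 5·y_bottling + 4·y_hops = 53 and 2·y_bottling + 3·y_hops = 31.
This yields shadow prices y_bottling = 5, y_hops = 7.
Δz = y_bottling·Δb = 5 × (6) = 30, so new z* = 668 + 30 = 698.

698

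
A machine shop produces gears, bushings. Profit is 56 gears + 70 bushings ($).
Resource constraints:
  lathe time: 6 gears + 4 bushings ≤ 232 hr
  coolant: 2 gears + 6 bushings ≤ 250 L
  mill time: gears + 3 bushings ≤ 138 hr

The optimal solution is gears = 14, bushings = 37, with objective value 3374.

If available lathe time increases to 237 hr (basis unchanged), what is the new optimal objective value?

Binding: lathe time and coolant. Non-binding: mill time (13 unused).
By complementary slackness, y = 0 for the non-binding constraint.
The binding rows give the dual system: 6·y_lathe time + 2·y_coolant = 56 and 4·y_lathe time + 6·y_coolant = 70.
Solving: y_lathe time = 7, y_coolant = 7.
Δz = y_lathe time·Δb = 7 × (5) = 35, so new z* = 3374 + 35 = 3409.

3409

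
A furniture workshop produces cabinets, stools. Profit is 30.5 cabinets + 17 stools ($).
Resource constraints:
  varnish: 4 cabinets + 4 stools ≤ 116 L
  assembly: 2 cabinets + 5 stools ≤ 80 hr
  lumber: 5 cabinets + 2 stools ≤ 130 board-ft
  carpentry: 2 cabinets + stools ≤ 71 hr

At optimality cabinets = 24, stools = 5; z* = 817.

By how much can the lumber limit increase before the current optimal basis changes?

Binding constraints: varnish, lumber. The basis is B = [[4,4],[5,2]] with det -12.
Per unit increase in lumber, x* moves by d = (0.3333, -0.3333).
The basis stays optimal until stools reaches 0; allowable increase = 15 board-ft.

15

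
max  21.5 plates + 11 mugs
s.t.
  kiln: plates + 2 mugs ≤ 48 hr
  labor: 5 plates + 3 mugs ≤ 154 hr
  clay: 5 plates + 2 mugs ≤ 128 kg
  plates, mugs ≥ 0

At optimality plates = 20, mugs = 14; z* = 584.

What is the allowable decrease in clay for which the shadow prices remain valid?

80

Binding constraints: kiln, clay. The basis is B = [[1,2],[5,2]] with det -8.
Per unit decrease in clay, x* moves by d = (-0.25, 0.125).
The basis stays optimal until plates reaches 0; allowable decrease = 80 kg.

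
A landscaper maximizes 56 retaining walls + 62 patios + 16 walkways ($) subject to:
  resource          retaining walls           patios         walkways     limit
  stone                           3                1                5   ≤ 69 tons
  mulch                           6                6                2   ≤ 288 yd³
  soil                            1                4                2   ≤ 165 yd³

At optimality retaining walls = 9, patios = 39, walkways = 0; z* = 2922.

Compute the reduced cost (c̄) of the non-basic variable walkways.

Check each constraint at x*: stone 66/69 (slack 3); mulch 288/288 (tight); soil 165/165 (tight).
By complementary slackness, y = 0 for the non-binding constraint.
Dual feasibility on the basic columns requires 6·y_mulch + 1·y_soil = 56, 6·y_mulch + 4·y_soil = 62.
Solving: y_mulch = 9, y_soil = 2.
Reduced cost of walkways: c₃ − yᵀa₃ = 16 − (9·2 + 2·2) = 16 − 22 = -6.

-6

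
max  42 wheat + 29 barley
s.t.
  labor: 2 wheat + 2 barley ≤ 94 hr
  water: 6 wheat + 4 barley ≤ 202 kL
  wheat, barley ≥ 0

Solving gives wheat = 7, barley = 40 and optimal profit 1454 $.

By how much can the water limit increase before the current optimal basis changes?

Binding constraints: labor, water. The basis is B = [[2,2],[6,4]] with det -4.
Per unit increase in water, x* moves by d = (0.5, -0.5).
The basis stays optimal until barley reaches 0; allowable increase = 80 kL.

80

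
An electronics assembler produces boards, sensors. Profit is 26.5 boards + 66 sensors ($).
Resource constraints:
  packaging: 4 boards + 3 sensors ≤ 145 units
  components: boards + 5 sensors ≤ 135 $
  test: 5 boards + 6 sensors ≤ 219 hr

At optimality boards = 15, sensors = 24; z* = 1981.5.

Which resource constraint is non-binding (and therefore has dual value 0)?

packaging: 132/145 (slack 13)
components: 135/135 (binding)
test: 219/219 (binding)
By complementary slackness, a constraint with positive slack has shadow price 0 → packaging.

packaging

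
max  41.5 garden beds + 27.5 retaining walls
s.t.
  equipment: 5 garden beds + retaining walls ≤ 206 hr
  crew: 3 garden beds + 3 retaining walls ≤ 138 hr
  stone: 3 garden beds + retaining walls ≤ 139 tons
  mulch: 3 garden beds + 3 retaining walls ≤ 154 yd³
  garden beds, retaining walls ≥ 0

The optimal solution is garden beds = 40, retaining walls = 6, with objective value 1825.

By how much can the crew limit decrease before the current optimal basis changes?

Binding constraints: equipment, crew. The basis is B = [[5,1],[3,3]] with det 12.
Per unit decrease in crew, x* moves by d = (0.0833, -0.4167).
The basis stays optimal until retaining walls reaches 0; allowable decrease = 14.4 hr.

14.4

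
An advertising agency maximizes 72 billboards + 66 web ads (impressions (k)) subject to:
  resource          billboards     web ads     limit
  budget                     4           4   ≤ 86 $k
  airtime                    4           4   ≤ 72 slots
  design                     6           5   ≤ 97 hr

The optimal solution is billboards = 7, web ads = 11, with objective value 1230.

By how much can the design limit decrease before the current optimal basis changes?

Binding constraints: airtime, design. The basis is B = [[4,4],[6,5]] with det -4.
Per unit decrease in design, x* moves by d = (-1, 1).
The basis stays optimal until billboards reaches 0; allowable decrease = 7 hr.

7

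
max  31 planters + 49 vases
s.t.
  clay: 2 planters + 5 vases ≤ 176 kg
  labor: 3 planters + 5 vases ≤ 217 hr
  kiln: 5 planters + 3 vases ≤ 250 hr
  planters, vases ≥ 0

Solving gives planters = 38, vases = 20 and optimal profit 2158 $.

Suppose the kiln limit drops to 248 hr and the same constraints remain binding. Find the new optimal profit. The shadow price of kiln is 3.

2152

Δb = -2, so new z* = 2158 + (3)·(-2) = 2158 − 6 = 2152.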